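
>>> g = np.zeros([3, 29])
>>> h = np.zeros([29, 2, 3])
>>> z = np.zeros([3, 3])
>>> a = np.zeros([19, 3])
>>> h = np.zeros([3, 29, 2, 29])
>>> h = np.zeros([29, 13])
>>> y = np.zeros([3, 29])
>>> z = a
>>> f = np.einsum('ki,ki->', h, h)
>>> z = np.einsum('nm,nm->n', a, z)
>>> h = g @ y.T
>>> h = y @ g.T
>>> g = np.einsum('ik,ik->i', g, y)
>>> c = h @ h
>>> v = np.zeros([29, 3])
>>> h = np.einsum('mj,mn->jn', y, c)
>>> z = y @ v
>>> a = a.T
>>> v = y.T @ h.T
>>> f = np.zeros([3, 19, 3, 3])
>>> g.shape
(3,)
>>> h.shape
(29, 3)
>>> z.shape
(3, 3)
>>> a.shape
(3, 19)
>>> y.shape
(3, 29)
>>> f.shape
(3, 19, 3, 3)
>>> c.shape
(3, 3)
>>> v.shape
(29, 29)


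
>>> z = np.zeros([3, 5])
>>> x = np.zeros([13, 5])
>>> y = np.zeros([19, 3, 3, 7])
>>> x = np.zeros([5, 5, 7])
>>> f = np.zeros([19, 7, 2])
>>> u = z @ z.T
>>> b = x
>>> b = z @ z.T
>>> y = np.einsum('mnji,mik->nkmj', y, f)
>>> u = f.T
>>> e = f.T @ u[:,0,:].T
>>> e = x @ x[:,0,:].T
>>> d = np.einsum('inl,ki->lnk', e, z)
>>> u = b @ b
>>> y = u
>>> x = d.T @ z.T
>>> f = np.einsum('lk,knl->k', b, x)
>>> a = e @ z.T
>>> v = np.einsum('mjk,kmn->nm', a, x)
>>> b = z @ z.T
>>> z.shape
(3, 5)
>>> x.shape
(3, 5, 3)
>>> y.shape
(3, 3)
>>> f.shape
(3,)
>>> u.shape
(3, 3)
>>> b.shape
(3, 3)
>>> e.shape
(5, 5, 5)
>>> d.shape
(5, 5, 3)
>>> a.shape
(5, 5, 3)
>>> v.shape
(3, 5)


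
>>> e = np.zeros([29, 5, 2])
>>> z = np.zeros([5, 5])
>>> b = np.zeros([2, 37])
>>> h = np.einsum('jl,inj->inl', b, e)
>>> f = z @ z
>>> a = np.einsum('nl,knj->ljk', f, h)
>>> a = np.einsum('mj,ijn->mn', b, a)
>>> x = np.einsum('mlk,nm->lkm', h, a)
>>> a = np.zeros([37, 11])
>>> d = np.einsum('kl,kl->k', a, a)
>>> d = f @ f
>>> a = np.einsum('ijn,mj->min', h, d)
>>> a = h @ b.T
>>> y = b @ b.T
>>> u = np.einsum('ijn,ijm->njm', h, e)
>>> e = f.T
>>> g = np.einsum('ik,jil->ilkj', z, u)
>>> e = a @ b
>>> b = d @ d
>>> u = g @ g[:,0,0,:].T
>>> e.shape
(29, 5, 37)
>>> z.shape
(5, 5)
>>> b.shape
(5, 5)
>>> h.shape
(29, 5, 37)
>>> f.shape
(5, 5)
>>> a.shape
(29, 5, 2)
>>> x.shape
(5, 37, 29)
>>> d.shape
(5, 5)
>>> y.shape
(2, 2)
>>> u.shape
(5, 2, 5, 5)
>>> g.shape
(5, 2, 5, 37)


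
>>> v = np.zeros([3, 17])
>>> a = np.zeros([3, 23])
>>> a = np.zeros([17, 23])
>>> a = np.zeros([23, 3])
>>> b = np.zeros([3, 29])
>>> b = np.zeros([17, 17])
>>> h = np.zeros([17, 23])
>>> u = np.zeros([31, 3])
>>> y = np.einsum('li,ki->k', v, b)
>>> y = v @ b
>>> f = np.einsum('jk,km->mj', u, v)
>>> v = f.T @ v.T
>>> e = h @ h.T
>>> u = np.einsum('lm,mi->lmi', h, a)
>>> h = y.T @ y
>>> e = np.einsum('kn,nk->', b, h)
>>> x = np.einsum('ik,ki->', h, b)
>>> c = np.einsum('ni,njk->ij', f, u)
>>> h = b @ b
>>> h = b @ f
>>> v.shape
(31, 3)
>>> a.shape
(23, 3)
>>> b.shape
(17, 17)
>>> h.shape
(17, 31)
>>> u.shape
(17, 23, 3)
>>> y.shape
(3, 17)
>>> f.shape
(17, 31)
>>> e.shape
()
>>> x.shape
()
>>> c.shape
(31, 23)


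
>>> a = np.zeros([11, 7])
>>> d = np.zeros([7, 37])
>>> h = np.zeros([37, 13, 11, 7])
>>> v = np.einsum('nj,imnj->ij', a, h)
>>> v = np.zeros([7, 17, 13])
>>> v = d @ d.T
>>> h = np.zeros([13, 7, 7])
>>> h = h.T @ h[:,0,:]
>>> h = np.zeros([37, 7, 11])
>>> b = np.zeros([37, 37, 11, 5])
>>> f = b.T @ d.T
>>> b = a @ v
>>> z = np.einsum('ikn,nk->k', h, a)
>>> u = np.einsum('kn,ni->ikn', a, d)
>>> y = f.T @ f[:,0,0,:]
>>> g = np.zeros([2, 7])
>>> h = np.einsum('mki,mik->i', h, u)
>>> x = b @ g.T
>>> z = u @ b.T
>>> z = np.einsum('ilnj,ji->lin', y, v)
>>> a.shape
(11, 7)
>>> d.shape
(7, 37)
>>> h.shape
(11,)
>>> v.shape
(7, 7)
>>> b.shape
(11, 7)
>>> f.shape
(5, 11, 37, 7)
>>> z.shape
(37, 7, 11)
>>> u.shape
(37, 11, 7)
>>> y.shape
(7, 37, 11, 7)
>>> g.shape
(2, 7)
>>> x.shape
(11, 2)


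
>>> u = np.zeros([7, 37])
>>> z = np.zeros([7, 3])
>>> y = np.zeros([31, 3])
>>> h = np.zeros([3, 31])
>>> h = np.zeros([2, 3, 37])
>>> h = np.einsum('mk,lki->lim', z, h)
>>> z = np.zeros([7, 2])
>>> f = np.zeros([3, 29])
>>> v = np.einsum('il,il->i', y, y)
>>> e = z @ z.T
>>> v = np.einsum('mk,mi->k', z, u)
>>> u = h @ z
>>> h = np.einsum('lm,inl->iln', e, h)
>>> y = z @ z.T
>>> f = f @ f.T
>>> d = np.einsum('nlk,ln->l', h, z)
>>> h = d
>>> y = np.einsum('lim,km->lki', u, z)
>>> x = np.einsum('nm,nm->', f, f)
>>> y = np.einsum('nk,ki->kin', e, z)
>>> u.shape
(2, 37, 2)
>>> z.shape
(7, 2)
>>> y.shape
(7, 2, 7)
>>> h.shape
(7,)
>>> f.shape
(3, 3)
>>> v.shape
(2,)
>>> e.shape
(7, 7)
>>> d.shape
(7,)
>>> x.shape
()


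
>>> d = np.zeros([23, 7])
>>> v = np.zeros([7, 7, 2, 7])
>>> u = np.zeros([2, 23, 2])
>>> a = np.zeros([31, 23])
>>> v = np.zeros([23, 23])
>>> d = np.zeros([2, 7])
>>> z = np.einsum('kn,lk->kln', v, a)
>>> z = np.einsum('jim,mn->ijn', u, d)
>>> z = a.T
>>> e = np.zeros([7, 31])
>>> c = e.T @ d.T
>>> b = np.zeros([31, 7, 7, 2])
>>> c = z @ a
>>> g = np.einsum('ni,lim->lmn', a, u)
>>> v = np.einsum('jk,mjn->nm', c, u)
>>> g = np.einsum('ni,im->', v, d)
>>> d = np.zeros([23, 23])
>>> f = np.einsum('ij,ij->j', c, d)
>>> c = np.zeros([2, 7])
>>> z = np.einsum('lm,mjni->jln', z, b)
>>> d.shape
(23, 23)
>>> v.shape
(2, 2)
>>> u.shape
(2, 23, 2)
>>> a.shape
(31, 23)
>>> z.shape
(7, 23, 7)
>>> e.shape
(7, 31)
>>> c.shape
(2, 7)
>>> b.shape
(31, 7, 7, 2)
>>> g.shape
()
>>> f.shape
(23,)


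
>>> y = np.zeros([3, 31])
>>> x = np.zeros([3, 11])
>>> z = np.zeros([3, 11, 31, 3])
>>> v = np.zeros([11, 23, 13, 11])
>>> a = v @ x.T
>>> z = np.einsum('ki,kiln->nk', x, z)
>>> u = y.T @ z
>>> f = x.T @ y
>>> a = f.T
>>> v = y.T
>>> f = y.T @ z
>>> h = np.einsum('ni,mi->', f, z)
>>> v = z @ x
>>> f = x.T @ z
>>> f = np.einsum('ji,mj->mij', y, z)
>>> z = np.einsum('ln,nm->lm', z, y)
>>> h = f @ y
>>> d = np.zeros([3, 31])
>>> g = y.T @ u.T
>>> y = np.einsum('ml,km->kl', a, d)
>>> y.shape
(3, 11)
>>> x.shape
(3, 11)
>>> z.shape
(3, 31)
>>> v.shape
(3, 11)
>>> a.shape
(31, 11)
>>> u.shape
(31, 3)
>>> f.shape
(3, 31, 3)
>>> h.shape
(3, 31, 31)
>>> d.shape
(3, 31)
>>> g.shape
(31, 31)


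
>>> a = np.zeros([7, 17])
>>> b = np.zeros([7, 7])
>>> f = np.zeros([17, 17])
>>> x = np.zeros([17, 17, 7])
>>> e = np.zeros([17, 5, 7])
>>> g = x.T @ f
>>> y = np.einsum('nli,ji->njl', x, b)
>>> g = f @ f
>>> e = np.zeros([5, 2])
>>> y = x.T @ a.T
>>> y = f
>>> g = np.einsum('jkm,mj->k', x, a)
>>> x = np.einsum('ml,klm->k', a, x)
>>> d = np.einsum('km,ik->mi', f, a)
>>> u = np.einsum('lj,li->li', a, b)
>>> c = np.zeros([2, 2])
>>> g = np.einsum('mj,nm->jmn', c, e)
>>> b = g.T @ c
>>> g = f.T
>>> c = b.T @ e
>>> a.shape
(7, 17)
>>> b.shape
(5, 2, 2)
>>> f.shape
(17, 17)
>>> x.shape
(17,)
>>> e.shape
(5, 2)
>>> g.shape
(17, 17)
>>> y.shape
(17, 17)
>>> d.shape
(17, 7)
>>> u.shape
(7, 7)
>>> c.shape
(2, 2, 2)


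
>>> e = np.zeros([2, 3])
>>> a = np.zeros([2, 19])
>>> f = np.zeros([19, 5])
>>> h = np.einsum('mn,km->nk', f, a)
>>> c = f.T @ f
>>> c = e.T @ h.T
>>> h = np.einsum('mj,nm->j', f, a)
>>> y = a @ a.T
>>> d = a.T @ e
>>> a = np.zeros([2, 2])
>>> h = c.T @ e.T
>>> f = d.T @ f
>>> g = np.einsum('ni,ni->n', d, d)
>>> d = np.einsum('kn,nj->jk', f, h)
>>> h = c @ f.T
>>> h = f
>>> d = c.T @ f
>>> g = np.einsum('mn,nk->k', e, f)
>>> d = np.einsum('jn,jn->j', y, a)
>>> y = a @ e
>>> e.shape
(2, 3)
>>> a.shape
(2, 2)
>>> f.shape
(3, 5)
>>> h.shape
(3, 5)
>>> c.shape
(3, 5)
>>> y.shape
(2, 3)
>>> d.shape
(2,)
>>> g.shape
(5,)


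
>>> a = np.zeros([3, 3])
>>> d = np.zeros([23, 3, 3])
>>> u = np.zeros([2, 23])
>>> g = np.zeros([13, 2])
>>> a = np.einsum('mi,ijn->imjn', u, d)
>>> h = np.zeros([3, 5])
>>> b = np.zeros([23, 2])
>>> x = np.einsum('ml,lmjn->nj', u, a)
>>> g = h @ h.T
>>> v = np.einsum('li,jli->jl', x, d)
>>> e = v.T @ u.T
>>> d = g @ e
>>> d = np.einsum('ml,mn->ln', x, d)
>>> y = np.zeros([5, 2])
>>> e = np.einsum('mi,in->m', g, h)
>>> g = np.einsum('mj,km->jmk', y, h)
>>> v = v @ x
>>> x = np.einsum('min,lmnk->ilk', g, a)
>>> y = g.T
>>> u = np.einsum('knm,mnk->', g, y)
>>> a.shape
(23, 2, 3, 3)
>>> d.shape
(3, 2)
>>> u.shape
()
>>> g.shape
(2, 5, 3)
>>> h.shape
(3, 5)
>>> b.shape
(23, 2)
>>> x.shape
(5, 23, 3)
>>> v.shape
(23, 3)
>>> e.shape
(3,)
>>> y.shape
(3, 5, 2)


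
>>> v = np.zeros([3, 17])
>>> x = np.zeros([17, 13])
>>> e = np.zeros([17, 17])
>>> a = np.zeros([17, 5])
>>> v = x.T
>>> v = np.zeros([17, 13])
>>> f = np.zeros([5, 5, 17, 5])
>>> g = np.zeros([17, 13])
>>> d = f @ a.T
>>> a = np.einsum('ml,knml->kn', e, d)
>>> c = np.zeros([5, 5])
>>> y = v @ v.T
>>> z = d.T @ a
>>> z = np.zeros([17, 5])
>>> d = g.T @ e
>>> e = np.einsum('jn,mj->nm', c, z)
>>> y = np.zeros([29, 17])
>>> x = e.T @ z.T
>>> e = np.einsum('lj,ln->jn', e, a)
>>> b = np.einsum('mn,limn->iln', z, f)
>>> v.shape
(17, 13)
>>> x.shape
(17, 17)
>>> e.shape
(17, 5)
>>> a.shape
(5, 5)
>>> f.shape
(5, 5, 17, 5)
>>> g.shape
(17, 13)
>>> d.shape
(13, 17)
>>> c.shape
(5, 5)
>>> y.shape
(29, 17)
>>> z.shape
(17, 5)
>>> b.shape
(5, 5, 5)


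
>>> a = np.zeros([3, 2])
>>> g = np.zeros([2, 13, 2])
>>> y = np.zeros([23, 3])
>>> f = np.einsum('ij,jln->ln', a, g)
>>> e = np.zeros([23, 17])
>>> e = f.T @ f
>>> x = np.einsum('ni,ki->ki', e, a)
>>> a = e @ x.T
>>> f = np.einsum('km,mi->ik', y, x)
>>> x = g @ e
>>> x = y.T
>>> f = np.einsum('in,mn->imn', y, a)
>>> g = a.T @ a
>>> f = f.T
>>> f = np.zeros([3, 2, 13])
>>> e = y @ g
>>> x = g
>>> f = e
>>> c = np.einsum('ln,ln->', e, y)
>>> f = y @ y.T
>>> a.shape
(2, 3)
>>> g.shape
(3, 3)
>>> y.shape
(23, 3)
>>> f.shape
(23, 23)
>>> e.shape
(23, 3)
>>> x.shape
(3, 3)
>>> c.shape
()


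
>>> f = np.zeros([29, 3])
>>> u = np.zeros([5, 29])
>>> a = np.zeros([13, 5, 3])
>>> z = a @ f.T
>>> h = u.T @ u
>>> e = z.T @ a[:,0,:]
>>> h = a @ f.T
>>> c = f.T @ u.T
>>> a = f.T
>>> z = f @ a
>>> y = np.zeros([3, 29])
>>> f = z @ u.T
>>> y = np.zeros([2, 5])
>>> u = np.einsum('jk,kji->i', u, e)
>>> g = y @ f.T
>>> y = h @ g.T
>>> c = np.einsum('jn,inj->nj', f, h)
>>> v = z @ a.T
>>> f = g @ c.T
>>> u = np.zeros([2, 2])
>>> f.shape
(2, 5)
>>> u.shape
(2, 2)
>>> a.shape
(3, 29)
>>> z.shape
(29, 29)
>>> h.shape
(13, 5, 29)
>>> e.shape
(29, 5, 3)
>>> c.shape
(5, 29)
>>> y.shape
(13, 5, 2)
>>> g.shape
(2, 29)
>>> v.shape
(29, 3)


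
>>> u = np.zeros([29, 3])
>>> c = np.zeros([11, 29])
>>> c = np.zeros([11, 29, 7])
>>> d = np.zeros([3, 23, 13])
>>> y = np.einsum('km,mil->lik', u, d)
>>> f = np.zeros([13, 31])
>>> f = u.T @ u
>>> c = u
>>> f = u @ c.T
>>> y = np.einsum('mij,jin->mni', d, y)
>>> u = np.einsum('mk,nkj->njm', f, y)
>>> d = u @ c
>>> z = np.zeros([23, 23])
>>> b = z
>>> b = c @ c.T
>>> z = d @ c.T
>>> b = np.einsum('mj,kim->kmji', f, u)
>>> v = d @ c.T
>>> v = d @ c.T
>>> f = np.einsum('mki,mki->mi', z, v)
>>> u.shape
(3, 23, 29)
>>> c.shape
(29, 3)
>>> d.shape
(3, 23, 3)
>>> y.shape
(3, 29, 23)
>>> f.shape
(3, 29)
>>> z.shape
(3, 23, 29)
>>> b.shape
(3, 29, 29, 23)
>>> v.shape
(3, 23, 29)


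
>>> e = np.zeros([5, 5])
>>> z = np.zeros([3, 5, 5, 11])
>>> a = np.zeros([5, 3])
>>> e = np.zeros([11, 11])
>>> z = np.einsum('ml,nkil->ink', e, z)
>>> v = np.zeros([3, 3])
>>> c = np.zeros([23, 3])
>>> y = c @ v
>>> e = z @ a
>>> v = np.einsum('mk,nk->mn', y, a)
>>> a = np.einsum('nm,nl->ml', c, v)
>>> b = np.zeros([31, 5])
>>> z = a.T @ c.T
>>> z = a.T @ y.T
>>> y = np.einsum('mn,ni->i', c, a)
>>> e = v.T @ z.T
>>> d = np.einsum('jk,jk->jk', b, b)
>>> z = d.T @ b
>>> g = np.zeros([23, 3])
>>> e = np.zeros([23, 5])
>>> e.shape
(23, 5)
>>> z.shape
(5, 5)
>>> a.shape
(3, 5)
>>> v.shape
(23, 5)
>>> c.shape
(23, 3)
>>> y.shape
(5,)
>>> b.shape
(31, 5)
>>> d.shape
(31, 5)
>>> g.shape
(23, 3)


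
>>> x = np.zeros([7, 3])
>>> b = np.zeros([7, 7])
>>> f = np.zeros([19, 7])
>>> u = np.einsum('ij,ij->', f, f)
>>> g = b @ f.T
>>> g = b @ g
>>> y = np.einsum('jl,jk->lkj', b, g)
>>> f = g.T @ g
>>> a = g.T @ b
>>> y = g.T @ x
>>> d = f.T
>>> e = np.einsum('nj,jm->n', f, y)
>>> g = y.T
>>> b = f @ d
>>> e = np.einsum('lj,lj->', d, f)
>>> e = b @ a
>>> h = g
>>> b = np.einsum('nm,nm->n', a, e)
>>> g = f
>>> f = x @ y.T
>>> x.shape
(7, 3)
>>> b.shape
(19,)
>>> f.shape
(7, 19)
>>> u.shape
()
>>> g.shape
(19, 19)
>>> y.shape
(19, 3)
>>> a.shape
(19, 7)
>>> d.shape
(19, 19)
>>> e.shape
(19, 7)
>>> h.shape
(3, 19)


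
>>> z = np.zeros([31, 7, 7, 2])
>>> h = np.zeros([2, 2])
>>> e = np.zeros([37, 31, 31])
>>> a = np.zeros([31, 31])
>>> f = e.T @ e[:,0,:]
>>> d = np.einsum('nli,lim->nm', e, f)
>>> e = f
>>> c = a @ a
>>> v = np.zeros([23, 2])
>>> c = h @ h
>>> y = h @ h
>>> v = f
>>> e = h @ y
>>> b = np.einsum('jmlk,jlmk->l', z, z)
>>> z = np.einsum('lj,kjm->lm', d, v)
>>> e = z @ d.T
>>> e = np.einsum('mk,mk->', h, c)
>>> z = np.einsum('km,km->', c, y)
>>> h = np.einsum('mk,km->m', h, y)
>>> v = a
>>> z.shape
()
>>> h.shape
(2,)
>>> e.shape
()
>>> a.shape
(31, 31)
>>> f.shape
(31, 31, 31)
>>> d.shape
(37, 31)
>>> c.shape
(2, 2)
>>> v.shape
(31, 31)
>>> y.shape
(2, 2)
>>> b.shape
(7,)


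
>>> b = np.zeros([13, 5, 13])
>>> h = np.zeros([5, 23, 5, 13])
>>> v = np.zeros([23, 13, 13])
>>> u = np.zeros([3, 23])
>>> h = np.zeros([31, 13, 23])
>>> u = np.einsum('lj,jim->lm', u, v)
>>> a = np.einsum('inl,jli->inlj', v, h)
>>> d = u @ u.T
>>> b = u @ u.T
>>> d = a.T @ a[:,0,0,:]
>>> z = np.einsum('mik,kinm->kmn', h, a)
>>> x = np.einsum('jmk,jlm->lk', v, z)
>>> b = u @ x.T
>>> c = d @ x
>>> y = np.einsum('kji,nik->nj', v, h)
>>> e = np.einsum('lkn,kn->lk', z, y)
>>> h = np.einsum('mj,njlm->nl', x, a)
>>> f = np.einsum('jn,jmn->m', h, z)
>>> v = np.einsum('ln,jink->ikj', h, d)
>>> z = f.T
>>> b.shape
(3, 31)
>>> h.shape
(23, 13)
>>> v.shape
(13, 31, 31)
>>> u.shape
(3, 13)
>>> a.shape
(23, 13, 13, 31)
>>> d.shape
(31, 13, 13, 31)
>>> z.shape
(31,)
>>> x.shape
(31, 13)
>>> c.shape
(31, 13, 13, 13)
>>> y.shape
(31, 13)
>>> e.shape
(23, 31)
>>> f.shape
(31,)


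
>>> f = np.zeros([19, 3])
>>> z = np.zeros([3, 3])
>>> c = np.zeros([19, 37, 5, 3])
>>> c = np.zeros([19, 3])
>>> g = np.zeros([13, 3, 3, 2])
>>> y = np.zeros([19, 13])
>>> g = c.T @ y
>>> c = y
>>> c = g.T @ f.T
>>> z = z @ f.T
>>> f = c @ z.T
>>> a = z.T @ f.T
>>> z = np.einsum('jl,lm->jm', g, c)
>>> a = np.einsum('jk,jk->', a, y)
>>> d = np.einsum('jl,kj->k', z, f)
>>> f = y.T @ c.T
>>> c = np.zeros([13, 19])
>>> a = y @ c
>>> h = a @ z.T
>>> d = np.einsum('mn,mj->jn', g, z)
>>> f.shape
(13, 13)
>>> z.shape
(3, 19)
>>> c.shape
(13, 19)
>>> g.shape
(3, 13)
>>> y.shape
(19, 13)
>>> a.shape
(19, 19)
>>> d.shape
(19, 13)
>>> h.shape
(19, 3)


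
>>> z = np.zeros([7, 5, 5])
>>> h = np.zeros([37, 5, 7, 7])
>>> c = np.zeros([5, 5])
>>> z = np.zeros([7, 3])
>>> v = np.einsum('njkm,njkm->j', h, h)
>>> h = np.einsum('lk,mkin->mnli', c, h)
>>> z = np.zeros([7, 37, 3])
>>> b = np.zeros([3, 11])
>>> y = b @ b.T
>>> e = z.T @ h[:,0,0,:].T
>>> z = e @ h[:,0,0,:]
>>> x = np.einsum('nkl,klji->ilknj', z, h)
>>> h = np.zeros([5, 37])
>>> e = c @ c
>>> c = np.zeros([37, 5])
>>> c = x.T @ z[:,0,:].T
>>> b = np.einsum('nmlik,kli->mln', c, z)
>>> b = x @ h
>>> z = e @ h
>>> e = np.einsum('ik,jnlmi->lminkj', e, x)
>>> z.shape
(5, 37)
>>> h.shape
(5, 37)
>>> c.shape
(5, 3, 37, 7, 3)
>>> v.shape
(5,)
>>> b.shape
(7, 7, 37, 3, 37)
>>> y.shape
(3, 3)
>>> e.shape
(37, 3, 5, 7, 5, 7)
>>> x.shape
(7, 7, 37, 3, 5)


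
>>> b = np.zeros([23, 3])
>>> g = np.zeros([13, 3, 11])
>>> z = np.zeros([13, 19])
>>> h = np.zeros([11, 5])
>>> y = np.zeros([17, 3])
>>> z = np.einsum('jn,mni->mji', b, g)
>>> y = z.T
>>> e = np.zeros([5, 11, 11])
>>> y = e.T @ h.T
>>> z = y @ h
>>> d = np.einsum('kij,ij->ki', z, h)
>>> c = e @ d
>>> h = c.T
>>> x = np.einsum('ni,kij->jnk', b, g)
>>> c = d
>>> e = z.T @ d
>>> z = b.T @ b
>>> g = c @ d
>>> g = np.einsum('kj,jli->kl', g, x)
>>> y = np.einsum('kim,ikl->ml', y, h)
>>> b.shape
(23, 3)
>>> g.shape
(11, 23)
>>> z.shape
(3, 3)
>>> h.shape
(11, 11, 5)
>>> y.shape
(11, 5)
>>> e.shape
(5, 11, 11)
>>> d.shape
(11, 11)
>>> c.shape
(11, 11)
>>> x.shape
(11, 23, 13)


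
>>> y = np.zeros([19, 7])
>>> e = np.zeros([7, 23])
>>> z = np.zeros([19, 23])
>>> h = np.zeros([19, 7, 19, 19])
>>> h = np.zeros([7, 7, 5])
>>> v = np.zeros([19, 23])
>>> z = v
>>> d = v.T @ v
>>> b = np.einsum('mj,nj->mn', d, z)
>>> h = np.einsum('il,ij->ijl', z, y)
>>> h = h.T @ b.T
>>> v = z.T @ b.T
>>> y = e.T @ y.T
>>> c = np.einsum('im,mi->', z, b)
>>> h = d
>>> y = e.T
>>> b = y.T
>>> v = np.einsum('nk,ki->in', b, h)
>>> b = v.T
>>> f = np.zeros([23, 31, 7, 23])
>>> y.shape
(23, 7)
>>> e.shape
(7, 23)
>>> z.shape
(19, 23)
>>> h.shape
(23, 23)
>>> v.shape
(23, 7)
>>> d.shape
(23, 23)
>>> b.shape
(7, 23)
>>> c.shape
()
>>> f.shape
(23, 31, 7, 23)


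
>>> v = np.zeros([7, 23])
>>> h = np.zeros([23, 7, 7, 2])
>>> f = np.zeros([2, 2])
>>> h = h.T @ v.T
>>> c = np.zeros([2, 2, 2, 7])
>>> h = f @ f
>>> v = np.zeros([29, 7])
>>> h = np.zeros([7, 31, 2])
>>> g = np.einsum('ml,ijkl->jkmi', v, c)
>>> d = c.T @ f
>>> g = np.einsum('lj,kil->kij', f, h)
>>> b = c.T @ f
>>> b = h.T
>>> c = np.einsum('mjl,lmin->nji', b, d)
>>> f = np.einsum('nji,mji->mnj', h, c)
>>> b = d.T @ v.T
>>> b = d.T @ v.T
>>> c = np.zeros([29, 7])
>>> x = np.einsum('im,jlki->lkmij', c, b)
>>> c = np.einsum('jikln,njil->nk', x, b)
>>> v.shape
(29, 7)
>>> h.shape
(7, 31, 2)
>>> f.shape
(2, 7, 31)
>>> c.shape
(2, 7)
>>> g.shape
(7, 31, 2)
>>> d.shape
(7, 2, 2, 2)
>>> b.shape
(2, 2, 2, 29)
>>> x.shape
(2, 2, 7, 29, 2)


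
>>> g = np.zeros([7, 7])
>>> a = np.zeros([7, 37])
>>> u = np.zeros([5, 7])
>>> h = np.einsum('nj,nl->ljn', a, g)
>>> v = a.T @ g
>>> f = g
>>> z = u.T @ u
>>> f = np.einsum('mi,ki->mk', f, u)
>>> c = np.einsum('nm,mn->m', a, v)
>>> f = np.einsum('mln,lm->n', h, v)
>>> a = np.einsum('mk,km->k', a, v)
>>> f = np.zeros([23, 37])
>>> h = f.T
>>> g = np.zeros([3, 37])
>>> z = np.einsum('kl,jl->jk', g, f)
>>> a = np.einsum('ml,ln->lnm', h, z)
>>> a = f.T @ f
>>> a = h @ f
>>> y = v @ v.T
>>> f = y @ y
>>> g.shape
(3, 37)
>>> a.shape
(37, 37)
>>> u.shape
(5, 7)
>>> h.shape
(37, 23)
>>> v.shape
(37, 7)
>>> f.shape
(37, 37)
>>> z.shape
(23, 3)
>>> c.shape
(37,)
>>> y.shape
(37, 37)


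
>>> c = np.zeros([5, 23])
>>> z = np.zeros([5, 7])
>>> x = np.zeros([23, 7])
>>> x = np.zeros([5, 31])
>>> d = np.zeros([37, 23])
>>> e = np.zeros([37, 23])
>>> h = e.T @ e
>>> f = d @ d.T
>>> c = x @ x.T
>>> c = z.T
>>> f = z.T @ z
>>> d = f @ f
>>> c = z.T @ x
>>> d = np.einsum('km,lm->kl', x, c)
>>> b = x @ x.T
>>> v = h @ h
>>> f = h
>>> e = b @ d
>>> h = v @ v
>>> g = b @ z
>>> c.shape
(7, 31)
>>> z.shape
(5, 7)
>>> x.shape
(5, 31)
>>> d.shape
(5, 7)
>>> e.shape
(5, 7)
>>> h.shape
(23, 23)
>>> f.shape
(23, 23)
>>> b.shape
(5, 5)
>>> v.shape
(23, 23)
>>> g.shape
(5, 7)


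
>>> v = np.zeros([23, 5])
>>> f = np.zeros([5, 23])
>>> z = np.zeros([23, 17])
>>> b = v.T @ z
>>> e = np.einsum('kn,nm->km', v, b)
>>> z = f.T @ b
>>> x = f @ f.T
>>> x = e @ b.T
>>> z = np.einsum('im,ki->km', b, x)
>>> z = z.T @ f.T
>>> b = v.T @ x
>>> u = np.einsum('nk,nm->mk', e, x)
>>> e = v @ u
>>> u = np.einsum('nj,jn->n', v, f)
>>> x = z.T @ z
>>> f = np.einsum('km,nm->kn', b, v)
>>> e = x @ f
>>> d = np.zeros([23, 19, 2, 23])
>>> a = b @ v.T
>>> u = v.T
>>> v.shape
(23, 5)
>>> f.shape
(5, 23)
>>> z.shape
(17, 5)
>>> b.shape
(5, 5)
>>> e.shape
(5, 23)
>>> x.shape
(5, 5)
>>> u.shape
(5, 23)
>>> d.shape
(23, 19, 2, 23)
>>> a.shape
(5, 23)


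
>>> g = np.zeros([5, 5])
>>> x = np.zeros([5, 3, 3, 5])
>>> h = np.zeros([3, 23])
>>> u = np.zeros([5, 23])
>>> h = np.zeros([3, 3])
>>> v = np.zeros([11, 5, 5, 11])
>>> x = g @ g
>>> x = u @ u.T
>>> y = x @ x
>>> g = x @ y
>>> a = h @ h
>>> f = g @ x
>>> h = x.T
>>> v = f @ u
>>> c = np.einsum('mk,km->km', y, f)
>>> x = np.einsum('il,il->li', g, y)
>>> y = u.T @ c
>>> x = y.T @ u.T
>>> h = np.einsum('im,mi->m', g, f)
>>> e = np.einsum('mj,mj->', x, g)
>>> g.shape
(5, 5)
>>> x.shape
(5, 5)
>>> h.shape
(5,)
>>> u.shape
(5, 23)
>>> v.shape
(5, 23)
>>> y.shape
(23, 5)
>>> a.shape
(3, 3)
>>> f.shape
(5, 5)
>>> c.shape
(5, 5)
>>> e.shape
()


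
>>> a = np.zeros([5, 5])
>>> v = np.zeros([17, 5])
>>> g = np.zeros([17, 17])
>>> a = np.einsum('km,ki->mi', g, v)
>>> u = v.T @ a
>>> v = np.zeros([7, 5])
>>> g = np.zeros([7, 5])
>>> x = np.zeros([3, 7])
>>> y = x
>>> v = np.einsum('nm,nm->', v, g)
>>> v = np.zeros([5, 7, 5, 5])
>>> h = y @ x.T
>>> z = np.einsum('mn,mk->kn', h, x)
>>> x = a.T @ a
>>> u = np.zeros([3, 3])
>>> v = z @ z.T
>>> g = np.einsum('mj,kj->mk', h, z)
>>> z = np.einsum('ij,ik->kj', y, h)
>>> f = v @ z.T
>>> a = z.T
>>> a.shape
(7, 3)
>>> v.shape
(7, 7)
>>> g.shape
(3, 7)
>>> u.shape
(3, 3)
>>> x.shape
(5, 5)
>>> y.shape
(3, 7)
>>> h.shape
(3, 3)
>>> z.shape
(3, 7)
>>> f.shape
(7, 3)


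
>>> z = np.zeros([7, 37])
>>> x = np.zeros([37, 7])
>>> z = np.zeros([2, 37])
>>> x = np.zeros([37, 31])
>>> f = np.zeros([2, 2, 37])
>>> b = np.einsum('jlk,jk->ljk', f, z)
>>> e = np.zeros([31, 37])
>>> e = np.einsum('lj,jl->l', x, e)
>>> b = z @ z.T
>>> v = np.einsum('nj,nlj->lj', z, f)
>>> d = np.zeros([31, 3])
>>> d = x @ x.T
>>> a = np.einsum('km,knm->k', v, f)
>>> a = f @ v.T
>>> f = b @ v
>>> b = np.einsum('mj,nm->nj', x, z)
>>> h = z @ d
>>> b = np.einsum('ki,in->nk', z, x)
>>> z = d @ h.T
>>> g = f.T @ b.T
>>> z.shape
(37, 2)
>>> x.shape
(37, 31)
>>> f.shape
(2, 37)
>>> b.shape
(31, 2)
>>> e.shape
(37,)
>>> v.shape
(2, 37)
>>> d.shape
(37, 37)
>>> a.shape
(2, 2, 2)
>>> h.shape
(2, 37)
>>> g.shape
(37, 31)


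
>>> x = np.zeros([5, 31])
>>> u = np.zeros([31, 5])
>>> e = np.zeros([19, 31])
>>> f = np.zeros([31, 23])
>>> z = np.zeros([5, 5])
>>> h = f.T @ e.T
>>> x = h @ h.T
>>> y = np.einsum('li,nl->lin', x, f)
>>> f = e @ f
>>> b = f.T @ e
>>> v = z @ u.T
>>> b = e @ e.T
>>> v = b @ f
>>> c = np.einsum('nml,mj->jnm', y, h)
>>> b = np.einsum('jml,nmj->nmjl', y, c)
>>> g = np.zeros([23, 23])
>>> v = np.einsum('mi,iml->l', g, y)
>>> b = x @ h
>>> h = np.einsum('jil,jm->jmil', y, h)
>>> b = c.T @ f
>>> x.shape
(23, 23)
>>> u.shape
(31, 5)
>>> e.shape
(19, 31)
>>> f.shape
(19, 23)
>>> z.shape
(5, 5)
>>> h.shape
(23, 19, 23, 31)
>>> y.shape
(23, 23, 31)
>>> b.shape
(23, 23, 23)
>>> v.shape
(31,)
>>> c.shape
(19, 23, 23)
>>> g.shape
(23, 23)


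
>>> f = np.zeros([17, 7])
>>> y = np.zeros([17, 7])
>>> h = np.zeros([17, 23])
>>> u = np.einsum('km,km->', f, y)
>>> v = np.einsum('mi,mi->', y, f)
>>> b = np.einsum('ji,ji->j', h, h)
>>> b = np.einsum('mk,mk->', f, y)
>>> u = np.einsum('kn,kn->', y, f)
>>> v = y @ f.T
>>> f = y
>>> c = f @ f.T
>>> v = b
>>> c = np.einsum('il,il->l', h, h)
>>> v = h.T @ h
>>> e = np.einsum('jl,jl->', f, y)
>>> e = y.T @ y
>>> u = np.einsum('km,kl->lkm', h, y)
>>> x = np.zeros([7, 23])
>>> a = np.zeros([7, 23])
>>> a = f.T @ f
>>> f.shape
(17, 7)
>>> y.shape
(17, 7)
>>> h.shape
(17, 23)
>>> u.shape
(7, 17, 23)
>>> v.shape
(23, 23)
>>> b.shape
()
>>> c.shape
(23,)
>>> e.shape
(7, 7)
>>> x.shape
(7, 23)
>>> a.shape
(7, 7)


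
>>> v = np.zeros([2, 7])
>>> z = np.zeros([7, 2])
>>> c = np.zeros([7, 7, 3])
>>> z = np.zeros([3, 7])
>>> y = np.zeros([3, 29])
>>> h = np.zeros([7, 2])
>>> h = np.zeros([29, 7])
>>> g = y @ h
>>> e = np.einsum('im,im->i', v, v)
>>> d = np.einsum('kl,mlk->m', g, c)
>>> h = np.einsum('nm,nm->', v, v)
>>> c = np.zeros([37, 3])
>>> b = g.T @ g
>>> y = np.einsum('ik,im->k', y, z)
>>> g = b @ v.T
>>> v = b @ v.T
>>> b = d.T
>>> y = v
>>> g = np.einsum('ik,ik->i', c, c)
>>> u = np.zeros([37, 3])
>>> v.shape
(7, 2)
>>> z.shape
(3, 7)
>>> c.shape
(37, 3)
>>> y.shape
(7, 2)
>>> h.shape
()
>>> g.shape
(37,)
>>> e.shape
(2,)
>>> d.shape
(7,)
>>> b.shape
(7,)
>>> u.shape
(37, 3)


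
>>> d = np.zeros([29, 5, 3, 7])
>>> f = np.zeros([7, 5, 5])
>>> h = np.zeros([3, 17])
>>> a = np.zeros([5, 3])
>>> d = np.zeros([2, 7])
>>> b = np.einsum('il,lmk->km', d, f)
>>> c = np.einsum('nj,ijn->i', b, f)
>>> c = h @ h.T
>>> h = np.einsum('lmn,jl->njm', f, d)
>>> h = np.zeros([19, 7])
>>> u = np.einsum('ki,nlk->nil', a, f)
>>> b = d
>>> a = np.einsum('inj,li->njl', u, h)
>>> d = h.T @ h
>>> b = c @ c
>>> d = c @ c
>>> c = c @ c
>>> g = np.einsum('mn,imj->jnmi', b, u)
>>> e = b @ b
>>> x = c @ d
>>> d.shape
(3, 3)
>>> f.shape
(7, 5, 5)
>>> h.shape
(19, 7)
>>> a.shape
(3, 5, 19)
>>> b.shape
(3, 3)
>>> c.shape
(3, 3)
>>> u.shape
(7, 3, 5)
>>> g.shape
(5, 3, 3, 7)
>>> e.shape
(3, 3)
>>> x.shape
(3, 3)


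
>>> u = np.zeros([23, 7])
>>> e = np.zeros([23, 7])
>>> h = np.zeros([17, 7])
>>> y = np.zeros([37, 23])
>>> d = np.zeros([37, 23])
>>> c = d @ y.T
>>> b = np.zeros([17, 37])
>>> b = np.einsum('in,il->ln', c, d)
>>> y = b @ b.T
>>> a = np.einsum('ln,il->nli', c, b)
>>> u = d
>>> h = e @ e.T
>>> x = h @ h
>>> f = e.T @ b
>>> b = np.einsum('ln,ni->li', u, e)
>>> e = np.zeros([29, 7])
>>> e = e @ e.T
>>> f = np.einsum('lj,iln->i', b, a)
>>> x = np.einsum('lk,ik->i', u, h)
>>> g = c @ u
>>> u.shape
(37, 23)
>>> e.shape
(29, 29)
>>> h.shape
(23, 23)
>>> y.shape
(23, 23)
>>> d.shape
(37, 23)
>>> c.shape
(37, 37)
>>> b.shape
(37, 7)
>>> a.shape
(37, 37, 23)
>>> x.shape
(23,)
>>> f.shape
(37,)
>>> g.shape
(37, 23)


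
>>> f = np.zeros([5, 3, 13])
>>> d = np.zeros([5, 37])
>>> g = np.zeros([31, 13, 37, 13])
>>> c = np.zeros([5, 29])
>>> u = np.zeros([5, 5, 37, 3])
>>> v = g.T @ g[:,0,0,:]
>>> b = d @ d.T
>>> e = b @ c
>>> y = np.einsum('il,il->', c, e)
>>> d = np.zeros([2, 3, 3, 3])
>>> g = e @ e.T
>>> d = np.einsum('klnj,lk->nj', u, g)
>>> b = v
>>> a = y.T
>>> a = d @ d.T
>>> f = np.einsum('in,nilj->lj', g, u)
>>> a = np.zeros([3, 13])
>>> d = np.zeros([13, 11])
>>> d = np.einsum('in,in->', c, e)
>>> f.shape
(37, 3)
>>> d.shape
()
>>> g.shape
(5, 5)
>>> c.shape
(5, 29)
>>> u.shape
(5, 5, 37, 3)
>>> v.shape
(13, 37, 13, 13)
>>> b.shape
(13, 37, 13, 13)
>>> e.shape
(5, 29)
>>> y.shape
()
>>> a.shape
(3, 13)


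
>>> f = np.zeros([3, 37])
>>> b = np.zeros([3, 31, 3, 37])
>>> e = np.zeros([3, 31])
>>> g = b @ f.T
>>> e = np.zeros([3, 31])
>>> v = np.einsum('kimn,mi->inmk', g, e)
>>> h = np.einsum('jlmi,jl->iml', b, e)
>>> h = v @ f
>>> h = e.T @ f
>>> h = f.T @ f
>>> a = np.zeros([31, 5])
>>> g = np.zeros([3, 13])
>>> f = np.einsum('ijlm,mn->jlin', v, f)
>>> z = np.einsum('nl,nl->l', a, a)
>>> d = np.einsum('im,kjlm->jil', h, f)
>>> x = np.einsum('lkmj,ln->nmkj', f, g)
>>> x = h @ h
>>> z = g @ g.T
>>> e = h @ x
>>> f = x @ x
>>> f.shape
(37, 37)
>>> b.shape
(3, 31, 3, 37)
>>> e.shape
(37, 37)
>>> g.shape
(3, 13)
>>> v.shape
(31, 3, 3, 3)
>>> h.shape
(37, 37)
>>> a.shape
(31, 5)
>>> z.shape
(3, 3)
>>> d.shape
(3, 37, 31)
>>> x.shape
(37, 37)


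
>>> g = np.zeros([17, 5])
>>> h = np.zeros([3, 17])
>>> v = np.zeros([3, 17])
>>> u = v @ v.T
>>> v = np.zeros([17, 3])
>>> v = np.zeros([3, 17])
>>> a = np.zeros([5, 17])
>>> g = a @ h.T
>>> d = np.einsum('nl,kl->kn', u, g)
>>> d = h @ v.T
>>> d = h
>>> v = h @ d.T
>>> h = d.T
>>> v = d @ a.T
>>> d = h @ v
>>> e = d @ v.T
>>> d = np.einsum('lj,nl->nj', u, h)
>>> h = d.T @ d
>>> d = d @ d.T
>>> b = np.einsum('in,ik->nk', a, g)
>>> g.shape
(5, 3)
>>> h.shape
(3, 3)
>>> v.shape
(3, 5)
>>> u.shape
(3, 3)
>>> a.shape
(5, 17)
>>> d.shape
(17, 17)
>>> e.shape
(17, 3)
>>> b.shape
(17, 3)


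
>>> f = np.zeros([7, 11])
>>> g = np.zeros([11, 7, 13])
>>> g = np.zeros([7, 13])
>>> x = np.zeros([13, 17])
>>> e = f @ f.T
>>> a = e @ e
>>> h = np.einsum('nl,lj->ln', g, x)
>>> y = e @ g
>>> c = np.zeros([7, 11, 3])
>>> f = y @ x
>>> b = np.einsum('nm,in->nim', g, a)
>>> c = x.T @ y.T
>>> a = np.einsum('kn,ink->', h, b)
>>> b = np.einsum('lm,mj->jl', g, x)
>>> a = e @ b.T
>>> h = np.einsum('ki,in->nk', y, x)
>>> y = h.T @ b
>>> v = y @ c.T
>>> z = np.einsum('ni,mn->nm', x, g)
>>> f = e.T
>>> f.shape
(7, 7)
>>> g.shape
(7, 13)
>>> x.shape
(13, 17)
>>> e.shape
(7, 7)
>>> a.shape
(7, 17)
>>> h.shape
(17, 7)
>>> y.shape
(7, 7)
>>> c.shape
(17, 7)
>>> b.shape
(17, 7)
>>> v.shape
(7, 17)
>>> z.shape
(13, 7)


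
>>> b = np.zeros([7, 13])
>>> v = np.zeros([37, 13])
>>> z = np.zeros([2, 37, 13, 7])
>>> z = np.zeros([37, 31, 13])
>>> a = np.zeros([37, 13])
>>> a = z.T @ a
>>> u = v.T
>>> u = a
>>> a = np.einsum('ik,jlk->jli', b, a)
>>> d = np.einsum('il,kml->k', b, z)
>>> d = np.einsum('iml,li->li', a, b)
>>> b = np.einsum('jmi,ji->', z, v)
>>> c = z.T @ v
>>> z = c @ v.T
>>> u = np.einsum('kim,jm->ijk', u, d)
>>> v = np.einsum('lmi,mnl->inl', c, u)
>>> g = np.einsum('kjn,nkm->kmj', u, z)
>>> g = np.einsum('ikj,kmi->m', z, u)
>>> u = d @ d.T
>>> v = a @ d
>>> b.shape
()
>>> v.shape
(13, 31, 13)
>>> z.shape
(13, 31, 37)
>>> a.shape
(13, 31, 7)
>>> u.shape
(7, 7)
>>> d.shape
(7, 13)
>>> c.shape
(13, 31, 13)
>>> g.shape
(7,)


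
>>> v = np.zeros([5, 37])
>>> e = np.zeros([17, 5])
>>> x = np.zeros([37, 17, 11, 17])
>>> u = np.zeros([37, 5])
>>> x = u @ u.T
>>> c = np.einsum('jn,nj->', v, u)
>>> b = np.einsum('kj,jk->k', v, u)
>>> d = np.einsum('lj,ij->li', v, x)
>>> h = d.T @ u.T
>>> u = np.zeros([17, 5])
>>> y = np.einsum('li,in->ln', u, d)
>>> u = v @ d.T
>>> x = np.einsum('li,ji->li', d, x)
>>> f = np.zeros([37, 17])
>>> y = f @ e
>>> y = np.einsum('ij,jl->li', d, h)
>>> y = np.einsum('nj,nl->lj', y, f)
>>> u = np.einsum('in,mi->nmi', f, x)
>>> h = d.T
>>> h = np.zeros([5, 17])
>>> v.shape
(5, 37)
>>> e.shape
(17, 5)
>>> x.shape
(5, 37)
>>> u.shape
(17, 5, 37)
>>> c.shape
()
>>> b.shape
(5,)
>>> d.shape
(5, 37)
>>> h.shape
(5, 17)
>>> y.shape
(17, 5)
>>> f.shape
(37, 17)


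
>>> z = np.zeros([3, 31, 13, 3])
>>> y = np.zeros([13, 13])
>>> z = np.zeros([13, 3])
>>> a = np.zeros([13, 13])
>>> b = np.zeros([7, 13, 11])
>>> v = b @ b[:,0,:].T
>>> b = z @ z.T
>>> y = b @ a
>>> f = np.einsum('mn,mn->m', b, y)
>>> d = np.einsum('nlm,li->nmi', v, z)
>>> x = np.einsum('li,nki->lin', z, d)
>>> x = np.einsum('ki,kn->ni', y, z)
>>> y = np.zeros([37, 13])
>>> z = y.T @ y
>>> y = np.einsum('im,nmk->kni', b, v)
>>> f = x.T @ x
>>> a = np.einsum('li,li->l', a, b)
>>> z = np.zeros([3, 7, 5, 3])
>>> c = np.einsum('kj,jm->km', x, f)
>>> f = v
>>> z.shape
(3, 7, 5, 3)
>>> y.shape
(7, 7, 13)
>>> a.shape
(13,)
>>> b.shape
(13, 13)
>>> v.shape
(7, 13, 7)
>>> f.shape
(7, 13, 7)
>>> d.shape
(7, 7, 3)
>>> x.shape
(3, 13)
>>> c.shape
(3, 13)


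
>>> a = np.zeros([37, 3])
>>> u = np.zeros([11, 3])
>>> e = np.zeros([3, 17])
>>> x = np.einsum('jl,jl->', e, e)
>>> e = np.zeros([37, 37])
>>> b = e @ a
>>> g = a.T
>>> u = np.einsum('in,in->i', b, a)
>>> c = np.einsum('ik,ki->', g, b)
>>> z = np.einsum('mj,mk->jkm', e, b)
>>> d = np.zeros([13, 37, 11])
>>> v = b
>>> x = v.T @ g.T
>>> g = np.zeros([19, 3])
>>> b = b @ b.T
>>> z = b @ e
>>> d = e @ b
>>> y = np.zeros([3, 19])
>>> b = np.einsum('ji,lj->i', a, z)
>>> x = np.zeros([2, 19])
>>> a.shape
(37, 3)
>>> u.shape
(37,)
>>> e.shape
(37, 37)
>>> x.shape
(2, 19)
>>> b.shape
(3,)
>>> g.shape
(19, 3)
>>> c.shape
()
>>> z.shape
(37, 37)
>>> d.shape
(37, 37)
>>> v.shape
(37, 3)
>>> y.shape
(3, 19)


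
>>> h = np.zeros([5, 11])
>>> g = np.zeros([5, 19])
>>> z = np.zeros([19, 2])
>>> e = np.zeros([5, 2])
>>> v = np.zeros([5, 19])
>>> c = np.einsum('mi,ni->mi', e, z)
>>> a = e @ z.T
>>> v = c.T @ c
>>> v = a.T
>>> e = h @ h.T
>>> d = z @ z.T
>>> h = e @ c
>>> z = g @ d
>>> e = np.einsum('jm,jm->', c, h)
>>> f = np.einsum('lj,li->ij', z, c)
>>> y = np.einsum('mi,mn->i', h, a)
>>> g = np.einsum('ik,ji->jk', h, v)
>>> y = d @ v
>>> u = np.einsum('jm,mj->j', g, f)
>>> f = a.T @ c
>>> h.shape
(5, 2)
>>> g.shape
(19, 2)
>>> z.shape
(5, 19)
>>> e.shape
()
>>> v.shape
(19, 5)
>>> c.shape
(5, 2)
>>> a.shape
(5, 19)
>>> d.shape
(19, 19)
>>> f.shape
(19, 2)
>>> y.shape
(19, 5)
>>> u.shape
(19,)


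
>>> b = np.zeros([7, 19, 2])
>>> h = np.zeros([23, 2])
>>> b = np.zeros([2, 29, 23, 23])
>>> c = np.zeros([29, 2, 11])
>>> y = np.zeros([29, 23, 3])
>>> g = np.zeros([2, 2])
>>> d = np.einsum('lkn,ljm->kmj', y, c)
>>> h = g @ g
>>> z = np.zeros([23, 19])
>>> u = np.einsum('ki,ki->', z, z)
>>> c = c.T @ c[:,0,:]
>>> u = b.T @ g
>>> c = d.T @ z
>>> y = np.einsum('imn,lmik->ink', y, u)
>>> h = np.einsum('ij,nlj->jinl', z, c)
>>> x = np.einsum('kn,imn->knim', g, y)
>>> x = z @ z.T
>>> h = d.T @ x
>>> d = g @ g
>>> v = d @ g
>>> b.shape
(2, 29, 23, 23)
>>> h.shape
(2, 11, 23)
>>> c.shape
(2, 11, 19)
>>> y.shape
(29, 3, 2)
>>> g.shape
(2, 2)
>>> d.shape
(2, 2)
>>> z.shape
(23, 19)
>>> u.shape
(23, 23, 29, 2)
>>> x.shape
(23, 23)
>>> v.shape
(2, 2)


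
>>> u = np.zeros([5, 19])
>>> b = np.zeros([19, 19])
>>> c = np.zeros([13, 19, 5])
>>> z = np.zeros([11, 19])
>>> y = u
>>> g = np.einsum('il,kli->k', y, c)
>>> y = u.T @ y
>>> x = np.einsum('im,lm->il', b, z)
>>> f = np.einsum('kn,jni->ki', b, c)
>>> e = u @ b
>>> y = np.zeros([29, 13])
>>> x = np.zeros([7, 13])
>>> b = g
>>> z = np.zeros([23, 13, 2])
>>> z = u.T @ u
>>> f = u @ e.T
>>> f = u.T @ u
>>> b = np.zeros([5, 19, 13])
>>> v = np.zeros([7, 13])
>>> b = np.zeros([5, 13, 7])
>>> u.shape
(5, 19)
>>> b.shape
(5, 13, 7)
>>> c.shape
(13, 19, 5)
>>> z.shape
(19, 19)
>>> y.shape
(29, 13)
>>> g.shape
(13,)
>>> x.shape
(7, 13)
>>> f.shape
(19, 19)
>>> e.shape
(5, 19)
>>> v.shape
(7, 13)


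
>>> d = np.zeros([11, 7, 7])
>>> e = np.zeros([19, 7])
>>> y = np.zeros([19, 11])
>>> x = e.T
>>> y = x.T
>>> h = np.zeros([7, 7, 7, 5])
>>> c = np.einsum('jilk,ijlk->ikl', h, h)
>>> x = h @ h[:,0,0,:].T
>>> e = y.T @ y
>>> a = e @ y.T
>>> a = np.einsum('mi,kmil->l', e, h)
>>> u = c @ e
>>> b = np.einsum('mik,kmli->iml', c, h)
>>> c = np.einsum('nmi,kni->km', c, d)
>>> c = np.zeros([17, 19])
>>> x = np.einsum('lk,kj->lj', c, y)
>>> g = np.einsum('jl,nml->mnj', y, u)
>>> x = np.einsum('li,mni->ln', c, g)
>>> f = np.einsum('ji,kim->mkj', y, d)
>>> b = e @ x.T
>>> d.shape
(11, 7, 7)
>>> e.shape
(7, 7)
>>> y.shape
(19, 7)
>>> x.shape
(17, 7)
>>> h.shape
(7, 7, 7, 5)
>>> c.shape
(17, 19)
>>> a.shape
(5,)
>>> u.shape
(7, 5, 7)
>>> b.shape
(7, 17)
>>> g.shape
(5, 7, 19)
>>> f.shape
(7, 11, 19)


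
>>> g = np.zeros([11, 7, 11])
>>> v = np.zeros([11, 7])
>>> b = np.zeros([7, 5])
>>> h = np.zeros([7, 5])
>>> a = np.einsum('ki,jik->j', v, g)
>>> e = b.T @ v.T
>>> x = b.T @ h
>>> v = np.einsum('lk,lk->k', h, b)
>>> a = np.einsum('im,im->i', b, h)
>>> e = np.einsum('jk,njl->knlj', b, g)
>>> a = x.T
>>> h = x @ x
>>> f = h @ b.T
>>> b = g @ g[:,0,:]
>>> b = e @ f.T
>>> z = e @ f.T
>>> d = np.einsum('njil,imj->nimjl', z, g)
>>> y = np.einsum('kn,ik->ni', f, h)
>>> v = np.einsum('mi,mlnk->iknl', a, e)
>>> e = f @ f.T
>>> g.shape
(11, 7, 11)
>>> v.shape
(5, 7, 11, 11)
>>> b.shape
(5, 11, 11, 5)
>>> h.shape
(5, 5)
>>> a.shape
(5, 5)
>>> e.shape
(5, 5)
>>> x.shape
(5, 5)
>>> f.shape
(5, 7)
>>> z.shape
(5, 11, 11, 5)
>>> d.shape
(5, 11, 7, 11, 5)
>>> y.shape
(7, 5)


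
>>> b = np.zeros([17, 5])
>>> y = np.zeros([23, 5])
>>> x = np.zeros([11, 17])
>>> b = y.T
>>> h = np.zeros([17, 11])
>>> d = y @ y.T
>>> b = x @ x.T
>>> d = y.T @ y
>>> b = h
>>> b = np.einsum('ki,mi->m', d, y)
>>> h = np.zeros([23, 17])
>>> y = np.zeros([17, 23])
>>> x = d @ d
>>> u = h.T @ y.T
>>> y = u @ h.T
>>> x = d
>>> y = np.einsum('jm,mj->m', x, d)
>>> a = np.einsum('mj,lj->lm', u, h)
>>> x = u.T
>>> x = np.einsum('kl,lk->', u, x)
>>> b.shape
(23,)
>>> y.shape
(5,)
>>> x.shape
()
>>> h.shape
(23, 17)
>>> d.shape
(5, 5)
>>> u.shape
(17, 17)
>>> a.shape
(23, 17)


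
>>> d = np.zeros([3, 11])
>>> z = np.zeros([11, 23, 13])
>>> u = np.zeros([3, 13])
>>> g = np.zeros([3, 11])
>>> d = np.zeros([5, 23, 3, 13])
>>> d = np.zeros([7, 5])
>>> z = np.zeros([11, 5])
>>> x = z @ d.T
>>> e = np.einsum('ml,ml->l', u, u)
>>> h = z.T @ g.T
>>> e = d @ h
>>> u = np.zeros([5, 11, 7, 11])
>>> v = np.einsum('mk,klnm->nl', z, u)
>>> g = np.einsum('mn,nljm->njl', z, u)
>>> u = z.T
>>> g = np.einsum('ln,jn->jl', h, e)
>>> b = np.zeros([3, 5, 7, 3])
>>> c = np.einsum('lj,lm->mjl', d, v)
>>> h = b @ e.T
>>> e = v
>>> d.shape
(7, 5)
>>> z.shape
(11, 5)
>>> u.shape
(5, 11)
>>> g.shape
(7, 5)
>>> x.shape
(11, 7)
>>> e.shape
(7, 11)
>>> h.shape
(3, 5, 7, 7)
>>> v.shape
(7, 11)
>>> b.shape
(3, 5, 7, 3)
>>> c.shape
(11, 5, 7)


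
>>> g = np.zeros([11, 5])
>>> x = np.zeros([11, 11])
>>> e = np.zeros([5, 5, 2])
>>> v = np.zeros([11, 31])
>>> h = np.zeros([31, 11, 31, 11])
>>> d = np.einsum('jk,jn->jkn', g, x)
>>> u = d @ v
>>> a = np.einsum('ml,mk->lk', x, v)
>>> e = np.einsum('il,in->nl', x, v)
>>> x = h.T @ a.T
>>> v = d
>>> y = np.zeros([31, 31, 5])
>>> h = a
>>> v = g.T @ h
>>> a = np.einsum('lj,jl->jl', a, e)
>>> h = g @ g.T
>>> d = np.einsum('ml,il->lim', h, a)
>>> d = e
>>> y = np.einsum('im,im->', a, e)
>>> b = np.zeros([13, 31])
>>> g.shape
(11, 5)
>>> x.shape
(11, 31, 11, 11)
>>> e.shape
(31, 11)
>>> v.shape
(5, 31)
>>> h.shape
(11, 11)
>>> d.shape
(31, 11)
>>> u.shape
(11, 5, 31)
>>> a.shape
(31, 11)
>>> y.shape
()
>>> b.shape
(13, 31)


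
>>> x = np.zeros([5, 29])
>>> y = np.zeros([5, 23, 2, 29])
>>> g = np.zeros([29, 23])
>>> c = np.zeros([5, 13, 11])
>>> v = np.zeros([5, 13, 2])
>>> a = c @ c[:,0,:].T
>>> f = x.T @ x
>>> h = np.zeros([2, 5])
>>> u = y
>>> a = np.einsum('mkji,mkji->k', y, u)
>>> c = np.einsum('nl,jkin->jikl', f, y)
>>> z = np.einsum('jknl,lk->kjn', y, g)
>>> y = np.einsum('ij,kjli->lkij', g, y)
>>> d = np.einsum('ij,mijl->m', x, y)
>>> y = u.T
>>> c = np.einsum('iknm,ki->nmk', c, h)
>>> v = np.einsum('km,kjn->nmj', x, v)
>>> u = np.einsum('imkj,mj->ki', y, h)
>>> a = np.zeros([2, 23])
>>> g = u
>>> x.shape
(5, 29)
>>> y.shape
(29, 2, 23, 5)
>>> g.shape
(23, 29)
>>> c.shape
(23, 29, 2)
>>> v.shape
(2, 29, 13)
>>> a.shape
(2, 23)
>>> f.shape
(29, 29)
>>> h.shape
(2, 5)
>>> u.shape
(23, 29)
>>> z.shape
(23, 5, 2)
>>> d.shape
(2,)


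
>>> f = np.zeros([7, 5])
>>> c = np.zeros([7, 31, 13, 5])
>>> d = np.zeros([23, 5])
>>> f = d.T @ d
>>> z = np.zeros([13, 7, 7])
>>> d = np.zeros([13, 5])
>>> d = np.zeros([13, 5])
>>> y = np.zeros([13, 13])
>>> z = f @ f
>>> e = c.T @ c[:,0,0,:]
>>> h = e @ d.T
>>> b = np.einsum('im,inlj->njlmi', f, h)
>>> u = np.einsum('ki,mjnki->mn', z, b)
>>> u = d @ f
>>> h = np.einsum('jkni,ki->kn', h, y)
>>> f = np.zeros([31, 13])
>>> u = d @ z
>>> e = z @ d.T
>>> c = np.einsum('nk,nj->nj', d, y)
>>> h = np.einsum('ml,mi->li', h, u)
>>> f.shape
(31, 13)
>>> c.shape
(13, 13)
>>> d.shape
(13, 5)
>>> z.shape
(5, 5)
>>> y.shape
(13, 13)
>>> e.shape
(5, 13)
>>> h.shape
(31, 5)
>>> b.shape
(13, 13, 31, 5, 5)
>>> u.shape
(13, 5)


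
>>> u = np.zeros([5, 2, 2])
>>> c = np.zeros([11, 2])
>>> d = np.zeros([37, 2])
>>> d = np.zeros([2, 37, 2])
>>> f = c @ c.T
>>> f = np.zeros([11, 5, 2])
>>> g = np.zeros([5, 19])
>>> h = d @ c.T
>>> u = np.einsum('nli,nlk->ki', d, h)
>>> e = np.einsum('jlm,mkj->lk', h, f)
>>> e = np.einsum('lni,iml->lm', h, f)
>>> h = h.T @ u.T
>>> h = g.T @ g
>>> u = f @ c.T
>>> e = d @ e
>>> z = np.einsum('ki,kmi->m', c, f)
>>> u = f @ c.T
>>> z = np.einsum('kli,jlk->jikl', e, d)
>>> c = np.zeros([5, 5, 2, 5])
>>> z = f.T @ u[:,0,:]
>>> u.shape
(11, 5, 11)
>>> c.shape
(5, 5, 2, 5)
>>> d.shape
(2, 37, 2)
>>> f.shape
(11, 5, 2)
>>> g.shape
(5, 19)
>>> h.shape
(19, 19)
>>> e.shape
(2, 37, 5)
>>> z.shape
(2, 5, 11)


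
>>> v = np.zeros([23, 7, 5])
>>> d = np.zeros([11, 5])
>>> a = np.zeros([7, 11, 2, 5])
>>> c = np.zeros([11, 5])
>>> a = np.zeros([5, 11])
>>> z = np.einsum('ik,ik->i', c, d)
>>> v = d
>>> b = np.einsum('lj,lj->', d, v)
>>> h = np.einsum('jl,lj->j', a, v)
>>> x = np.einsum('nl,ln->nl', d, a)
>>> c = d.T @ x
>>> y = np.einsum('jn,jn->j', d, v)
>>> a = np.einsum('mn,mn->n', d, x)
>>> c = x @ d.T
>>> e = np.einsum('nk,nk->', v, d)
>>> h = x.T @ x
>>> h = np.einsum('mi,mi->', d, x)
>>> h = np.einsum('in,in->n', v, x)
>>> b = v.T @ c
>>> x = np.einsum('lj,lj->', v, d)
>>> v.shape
(11, 5)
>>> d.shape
(11, 5)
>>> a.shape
(5,)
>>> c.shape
(11, 11)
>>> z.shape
(11,)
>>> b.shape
(5, 11)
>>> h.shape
(5,)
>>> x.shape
()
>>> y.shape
(11,)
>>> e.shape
()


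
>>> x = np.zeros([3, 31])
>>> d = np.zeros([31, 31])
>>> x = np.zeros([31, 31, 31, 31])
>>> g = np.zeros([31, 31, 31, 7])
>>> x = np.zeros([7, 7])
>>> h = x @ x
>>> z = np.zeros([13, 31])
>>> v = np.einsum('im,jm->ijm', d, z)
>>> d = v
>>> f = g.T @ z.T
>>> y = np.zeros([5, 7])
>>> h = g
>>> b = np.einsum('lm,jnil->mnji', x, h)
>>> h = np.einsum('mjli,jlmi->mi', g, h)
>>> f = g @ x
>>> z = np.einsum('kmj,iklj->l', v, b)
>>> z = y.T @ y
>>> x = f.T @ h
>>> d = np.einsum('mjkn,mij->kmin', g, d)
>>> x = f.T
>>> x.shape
(7, 31, 31, 31)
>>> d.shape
(31, 31, 13, 7)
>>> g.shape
(31, 31, 31, 7)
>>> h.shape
(31, 7)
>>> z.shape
(7, 7)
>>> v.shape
(31, 13, 31)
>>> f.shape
(31, 31, 31, 7)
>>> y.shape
(5, 7)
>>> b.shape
(7, 31, 31, 31)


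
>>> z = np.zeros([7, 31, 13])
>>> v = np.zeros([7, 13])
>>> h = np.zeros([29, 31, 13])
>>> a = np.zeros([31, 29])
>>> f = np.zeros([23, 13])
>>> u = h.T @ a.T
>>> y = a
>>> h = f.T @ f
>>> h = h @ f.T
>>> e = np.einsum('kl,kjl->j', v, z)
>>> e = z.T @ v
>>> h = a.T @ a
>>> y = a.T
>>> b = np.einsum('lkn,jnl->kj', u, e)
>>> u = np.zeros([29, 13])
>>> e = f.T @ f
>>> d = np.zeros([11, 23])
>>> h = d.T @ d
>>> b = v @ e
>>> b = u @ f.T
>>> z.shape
(7, 31, 13)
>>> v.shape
(7, 13)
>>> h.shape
(23, 23)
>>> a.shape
(31, 29)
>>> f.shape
(23, 13)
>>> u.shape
(29, 13)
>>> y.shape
(29, 31)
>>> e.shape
(13, 13)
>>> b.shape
(29, 23)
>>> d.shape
(11, 23)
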